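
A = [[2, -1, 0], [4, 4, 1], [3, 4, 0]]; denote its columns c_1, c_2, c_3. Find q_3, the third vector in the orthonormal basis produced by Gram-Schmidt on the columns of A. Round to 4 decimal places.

q_3 = (-0.2386, 0.6562, -0.7159)

c_1 = (2, 4, 3); ‖c_1‖ = 5.3852, so q_1 = (0.3714, 0.7428, 0.5571).
q_1·c_2 = 0.3714·(-1) + 0.7428·4 + 0.5571·4 = 4.8281.
u_2 = c_2 − 4.8281·q_1 = (-2.7931, 0.4138, 1.3103).
‖u_2‖ = 3.1128, so q_2 = (-0.8973, 0.1329, 0.4210).
q_1·c_3 = 0.3714·0 + 0.7428·1 + 0.5571·0 = 0.7428; q_2·c_3 = (-0.8973)·0 + 0.1329·1 + 0.4210·0 = 0.1329.
u_3 = c_3 − 0.7428·q_1 − 0.1329·q_2 = (-0.1566, 0.4306, -0.4698).
‖u_3‖ = 0.6562, so q_3 = (-0.2386, 0.6562, -0.7159).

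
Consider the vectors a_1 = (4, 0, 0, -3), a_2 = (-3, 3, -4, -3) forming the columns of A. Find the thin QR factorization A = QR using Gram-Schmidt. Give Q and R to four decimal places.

a_1 = (4, 0, 0, -3); ‖a_1‖ = 5.0000, so e_1 = (0.8000, 0.0000, 0.0000, -0.6000).
e_1·a_2 = 0.8000·(-3) + 0.0000·3 + 0.0000·(-4) + (-0.6000)·(-3) = -0.6000.
u_2 = a_2 + 0.6000·e_1 = (-2.5200, 3.0000, -4.0000, -3.3600).
‖u_2‖ = 6.5299, so e_2 = (-0.3859, 0.4594, -0.6126, -0.5146).

Q = [[0.8000, -0.3859], [0.0000, 0.4594], [0.0000, -0.6126], [-0.6000, -0.5146]], R = [[5.0000, -0.6000], [0.0000, 6.5299]]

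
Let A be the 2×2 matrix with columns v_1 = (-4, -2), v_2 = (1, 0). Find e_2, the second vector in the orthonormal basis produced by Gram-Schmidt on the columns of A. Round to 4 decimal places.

e_1 = v_1/‖v_1‖ = (-4, -2)/4.4721 = (-0.8944, -0.4472).
r_{12} = e_1·v_2 = -0.8944.
u_2 = v_2 + 0.8944·e_1 = (0.2000, -0.4000).
‖u_2‖ = 0.4472, so e_2 = (0.4472, -0.8944).

e_2 = (0.4472, -0.8944)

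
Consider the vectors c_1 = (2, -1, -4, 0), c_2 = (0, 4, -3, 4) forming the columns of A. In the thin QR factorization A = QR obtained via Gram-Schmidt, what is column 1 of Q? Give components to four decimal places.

q_1 = (0.4364, -0.2182, -0.8729, 0.0000)

q_1 = c_1/‖c_1‖ = (2, -1, -4, 0)/4.5826 = (0.4364, -0.2182, -0.8729, 0.0000).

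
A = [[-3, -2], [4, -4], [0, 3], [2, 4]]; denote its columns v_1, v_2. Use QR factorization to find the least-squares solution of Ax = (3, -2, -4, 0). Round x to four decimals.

x = (-0.6034, -0.2490)

v_1 = (-3, 4, 0, 2); ‖v_1‖ = 5.3852, so e_1 = (-0.5571, 0.7428, 0.0000, 0.3714).
e_1·v_2 = (-0.5571)·(-2) + 0.7428·(-4) + 0.0000·3 + 0.3714·4 = -0.3714.
u_2 = v_2 + 0.3714·e_1 = (-2.2069, -3.7241, 3.0000, 4.1379).
‖u_2‖ = 6.6979, so e_2 = (-0.3295, -0.5560, 0.4479, 0.6178).
Qᵀb = (-3.1568, -1.6680).
Back-substitute: x_2 = -1.6680/6.6979 = -0.2490.
x_1 = (-3.1568 + 0.3714·(-0.2490))/5.3852 = -0.6034.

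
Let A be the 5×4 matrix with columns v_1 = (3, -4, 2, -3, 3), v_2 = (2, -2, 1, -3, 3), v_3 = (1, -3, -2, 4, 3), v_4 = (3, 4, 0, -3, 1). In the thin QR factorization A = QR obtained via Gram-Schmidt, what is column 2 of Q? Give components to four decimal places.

e_2 = (-0.1098, 0.5763, -0.2882, -0.5352, 0.5352)

v_1 = (3, -4, 2, -3, 3); ‖v_1‖ = 6.8557, so e_1 = (0.4376, -0.5835, 0.2917, -0.4376, 0.4376).
e_1·v_2 = 0.4376·2 + (-0.5835)·(-2) + 0.2917·1 + (-0.4376)·(-3) + 0.4376·3 = 4.9594.
u_2 = v_2 − 4.9594·e_1 = (-0.1702, 0.8936, -0.4468, -0.8298, 0.8298).
‖u_2‖ = 1.5506, so e_2 = (-0.1098, 0.5763, -0.2882, -0.5352, 0.5352).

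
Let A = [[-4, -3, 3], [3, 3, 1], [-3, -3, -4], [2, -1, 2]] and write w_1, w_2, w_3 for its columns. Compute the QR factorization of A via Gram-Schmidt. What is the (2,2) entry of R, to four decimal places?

q_1 = w_1/‖w_1‖ = (-4, 3, -3, 2)/6.1644 = (-0.6489, 0.4867, -0.4867, 0.3244).
r_{12} = q_1·w_2 = 4.5422.
u_2 = w_2 − 4.5422·q_1 = (-0.0526, 0.7895, -0.7895, -2.4737).
r_{22} = ‖u_2‖ = 2.7145.

r_{22} = 2.7145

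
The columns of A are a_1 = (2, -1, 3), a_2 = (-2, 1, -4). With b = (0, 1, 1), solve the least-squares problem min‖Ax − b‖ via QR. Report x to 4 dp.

x = (-1.8000, -1.6000)

a_1 = (2, -1, 3); ‖a_1‖ = 3.7417, so e_1 = (0.5345, -0.2673, 0.8018).
e_1·a_2 = 0.5345·(-2) + (-0.2673)·1 + 0.8018·(-4) = -4.5434.
u_2 = a_2 + 4.5434·e_1 = (0.4286, -0.2143, -0.3571).
‖u_2‖ = 0.5976, so e_2 = (0.7171, -0.3586, -0.5976).
Qᵀb = (0.5345, -0.9562).
Back-substitute: x_2 = -0.9562/0.5976 = -1.6000.
x_1 = (0.5345 + 4.5434·(-1.6000))/3.7417 = -1.8000.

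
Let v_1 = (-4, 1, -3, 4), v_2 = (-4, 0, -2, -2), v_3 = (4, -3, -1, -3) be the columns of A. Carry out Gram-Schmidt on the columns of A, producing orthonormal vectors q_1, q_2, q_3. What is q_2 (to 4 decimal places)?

q_1 = v_1/‖v_1‖ = (-4, 1, -3, 4)/6.4807 = (-0.6172, 0.1543, -0.4629, 0.6172).
r_{12} = q_1·v_2 = 2.1602.
u_2 = v_2 − 2.1602·q_1 = (-2.6667, -0.3333, -1.0000, -3.3333).
‖u_2‖ = 4.3970, so q_2 = (-0.6065, -0.0758, -0.2274, -0.7581).

q_2 = (-0.6065, -0.0758, -0.2274, -0.7581)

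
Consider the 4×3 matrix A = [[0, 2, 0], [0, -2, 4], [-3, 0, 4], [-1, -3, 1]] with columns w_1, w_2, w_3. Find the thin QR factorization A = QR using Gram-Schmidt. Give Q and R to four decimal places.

w_1 = (0, 0, -3, -1); ‖w_1‖ = 3.1623, so e_1 = (0.0000, 0.0000, -0.9487, -0.3162).
e_1·w_2 = 0.0000·2 + 0.0000·(-2) + (-0.9487)·0 + (-0.3162)·(-3) = 0.9487.
u_2 = w_2 − 0.9487·e_1 = (2.0000, -2.0000, 0.9000, -2.7000).
‖u_2‖ = 4.0125, so e_2 = (0.4984, -0.4984, 0.2243, -0.6729).
e_1·w_3 = 0.0000·0 + 0.0000·4 + (-0.9487)·4 + (-0.3162)·1 = -4.1110; e_2·w_3 = 0.4984·0 + (-0.4984)·4 + 0.2243·4 + (-0.6729)·1 = -1.7695.
u_3 = w_3 + 4.1110·e_1 + 1.7695·e_2 = (0.8820, 3.1180, 0.4969, -1.4907).
‖u_3‖ = 3.6012, so e_3 = (0.2449, 0.8658, 0.1380, -0.4139).

Q = [[0.0000, 0.4984, 0.2449], [0.0000, -0.4984, 0.8658], [-0.9487, 0.2243, 0.1380], [-0.3162, -0.6729, -0.4139]], R = [[3.1623, 0.9487, -4.1110], [0.0000, 4.0125, -1.7695], [0.0000, 0.0000, 3.6012]]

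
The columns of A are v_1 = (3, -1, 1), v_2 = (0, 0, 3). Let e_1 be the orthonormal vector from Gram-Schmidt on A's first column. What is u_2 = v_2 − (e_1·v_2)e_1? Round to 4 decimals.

v_1 = (3, -1, 1); ‖v_1‖ = 3.3166, so e_1 = (0.9045, -0.3015, 0.3015).
e_1·v_2 = 0.9045·0 + (-0.3015)·0 + 0.3015·3 = 0.9045.
u_2 = v_2 − 0.9045·e_1 = (-0.8182, 0.2727, 2.7273).

u_2 = (-0.8182, 0.2727, 2.7273)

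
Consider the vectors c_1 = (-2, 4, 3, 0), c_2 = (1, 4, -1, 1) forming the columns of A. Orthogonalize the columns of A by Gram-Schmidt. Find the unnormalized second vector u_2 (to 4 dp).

q_1 = c_1/‖c_1‖ = (-2, 4, 3, 0)/5.3852 = (-0.3714, 0.7428, 0.5571, 0.0000).
r_{12} = q_1·c_2 = 2.0426.
u_2 = c_2 − 2.0426·q_1 = (1.7586, 2.4828, -2.1379, 1.0000).

u_2 = (1.7586, 2.4828, -2.1379, 1.0000)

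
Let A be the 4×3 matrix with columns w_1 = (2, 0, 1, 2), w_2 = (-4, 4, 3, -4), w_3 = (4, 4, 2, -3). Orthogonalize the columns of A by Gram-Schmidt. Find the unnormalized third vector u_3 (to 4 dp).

u_3 = (3.8023, 1.5116, -1.2093, -3.1977)

e_1 = w_1/‖w_1‖ = (2, 0, 1, 2)/3.0000 = (0.6667, 0.0000, 0.3333, 0.6667).
r_{12} = e_1·w_2 = -4.3333.
u_2 = w_2 + 4.3333·e_1 = (-1.1111, 4.0000, 4.4444, -1.1111).
‖u_2‖ = 6.1824, so e_2 = (-0.1797, 0.6470, 0.7189, -0.1797).
r_{13} = e_1·w_3 = 1.3333; r_{23} = e_2·w_3 = 3.8460.
u_3 = w_3 − 1.3333·e_1 − 3.8460·e_2 = (3.8023, 1.5116, -1.2093, -3.1977).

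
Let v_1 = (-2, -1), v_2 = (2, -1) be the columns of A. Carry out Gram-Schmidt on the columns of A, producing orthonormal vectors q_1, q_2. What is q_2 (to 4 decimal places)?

q_2 = (0.4472, -0.8944)

v_1 = (-2, -1); ‖v_1‖ = 2.2361, so q_1 = (-0.8944, -0.4472).
q_1·v_2 = (-0.8944)·2 + (-0.4472)·(-1) = -1.3416.
u_2 = v_2 + 1.3416·q_1 = (0.8000, -1.6000).
‖u_2‖ = 1.7889, so q_2 = (0.4472, -0.8944).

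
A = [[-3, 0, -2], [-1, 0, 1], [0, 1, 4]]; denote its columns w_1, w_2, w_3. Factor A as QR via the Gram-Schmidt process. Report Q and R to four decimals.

w_1 = (-3, -1, 0); ‖w_1‖ = 3.1623, so e_1 = (-0.9487, -0.3162, 0.0000).
e_1·w_2 = (-0.9487)·0 + (-0.3162)·0 + 0.0000·1 = 0.0000.
u_2 = w_2 + 0.0000·e_1 = (0.0000, 0.0000, 1.0000).
‖u_2‖ = 1.0000, so e_2 = (0.0000, 0.0000, 1.0000).
e_1·w_3 = (-0.9487)·(-2) + (-0.3162)·1 + 0.0000·4 = 1.5811; e_2·w_3 = 0.0000·(-2) + 0.0000·1 + 1.0000·4 = 4.0000.
u_3 = w_3 − 1.5811·e_1 − 4.0000·e_2 = (-0.5000, 1.5000, 0.0000).
‖u_3‖ = 1.5811, so e_3 = (-0.3162, 0.9487, 0.0000).

Q = [[-0.9487, 0.0000, -0.3162], [-0.3162, 0.0000, 0.9487], [0.0000, 1.0000, 0.0000]], R = [[3.1623, 0.0000, 1.5811], [0.0000, 1.0000, 4.0000], [0.0000, 0.0000, 1.5811]]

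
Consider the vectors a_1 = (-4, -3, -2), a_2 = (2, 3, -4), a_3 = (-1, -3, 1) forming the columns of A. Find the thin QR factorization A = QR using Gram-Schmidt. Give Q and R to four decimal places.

a_1 = (-4, -3, -2); ‖a_1‖ = 5.3852, so q_1 = (-0.7428, -0.5571, -0.3714).
q_1·a_2 = (-0.7428)·2 + (-0.5571)·3 + (-0.3714)·(-4) = -1.6713.
u_2 = a_2 + 1.6713·q_1 = (0.7586, 2.0690, -4.6207).
‖u_2‖ = 5.1193, so q_2 = (0.1482, 0.4042, -0.9026).
q_1·a_3 = (-0.7428)·(-1) + (-0.5571)·(-3) + (-0.3714)·1 = 2.0426; q_2·a_3 = 0.1482·(-1) + 0.4042·(-3) + (-0.9026)·1 = -2.2633.
u_3 = a_3 − 2.0426·q_1 + 2.2633·q_2 = (0.8526, -0.9474, -0.2842).
‖u_3‖ = 1.3059, so q_3 = (0.6529, -0.7255, -0.2176).

Q = [[-0.7428, 0.1482, 0.6529], [-0.5571, 0.4042, -0.7255], [-0.3714, -0.9026, -0.2176]], R = [[5.3852, -1.6713, 2.0426], [0.0000, 5.1193, -2.2633], [0.0000, 0.0000, 1.3059]]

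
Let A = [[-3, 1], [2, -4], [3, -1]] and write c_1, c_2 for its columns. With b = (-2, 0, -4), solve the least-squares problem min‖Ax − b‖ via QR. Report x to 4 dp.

x = (-0.4000, -0.2000)

c_1 = (-3, 2, 3); ‖c_1‖ = 4.6904, so q_1 = (-0.6396, 0.4264, 0.6396).
q_1·c_2 = (-0.6396)·1 + 0.4264·(-4) + 0.6396·(-1) = -2.9848.
u_2 = c_2 + 2.9848·q_1 = (-0.9091, -2.7273, 0.9091).
‖u_2‖ = 3.0151, so q_2 = (-0.3015, -0.9045, 0.3015).
Qᵀb = (-1.2792, -0.6030).
Back-substitute: x_2 = -0.6030/3.0151 = -0.2000.
x_1 = (-1.2792 + 2.9848·(-0.2000))/4.6904 = -0.4000.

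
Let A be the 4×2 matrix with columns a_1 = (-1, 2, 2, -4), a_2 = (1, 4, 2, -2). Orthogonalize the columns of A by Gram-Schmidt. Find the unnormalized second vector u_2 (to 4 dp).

e_1 = a_1/‖a_1‖ = (-1, 2, 2, -4)/5.0000 = (-0.2000, 0.4000, 0.4000, -0.8000).
r_{12} = e_1·a_2 = 3.8000.
u_2 = a_2 − 3.8000·e_1 = (1.7600, 2.4800, 0.4800, 1.0400).

u_2 = (1.7600, 2.4800, 0.4800, 1.0400)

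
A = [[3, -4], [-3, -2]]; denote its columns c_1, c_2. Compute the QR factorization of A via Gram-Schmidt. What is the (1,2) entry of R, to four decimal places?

r_{12} = -1.4142

c_1 = (3, -3); ‖c_1‖ = 4.2426, so q_1 = (0.7071, -0.7071).
r_{12} = q_1·c_2 = -1.4142.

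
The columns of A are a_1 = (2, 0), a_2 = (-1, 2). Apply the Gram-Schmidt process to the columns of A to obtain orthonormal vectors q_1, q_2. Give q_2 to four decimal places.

a_1 = (2, 0); ‖a_1‖ = 2.0000, so q_1 = (1.0000, 0.0000).
q_1·a_2 = 1.0000·(-1) + 0.0000·2 = -1.0000.
u_2 = a_2 + 1.0000·q_1 = (0.0000, 2.0000).
‖u_2‖ = 2.0000, so q_2 = (0.0000, 1.0000).

q_2 = (0.0000, 1.0000)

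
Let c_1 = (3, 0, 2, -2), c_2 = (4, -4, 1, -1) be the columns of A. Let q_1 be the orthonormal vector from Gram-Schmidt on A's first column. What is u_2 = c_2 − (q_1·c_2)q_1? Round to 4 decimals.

c_1 = (3, 0, 2, -2); ‖c_1‖ = 4.1231, so q_1 = (0.7276, 0.0000, 0.4851, -0.4851).
q_1·c_2 = 0.7276·4 + 0.0000·(-4) + 0.4851·1 + (-0.4851)·(-1) = 3.8806.
u_2 = c_2 − 3.8806·q_1 = (1.1765, -4.0000, -0.8824, 0.8824).

u_2 = (1.1765, -4.0000, -0.8824, 0.8824)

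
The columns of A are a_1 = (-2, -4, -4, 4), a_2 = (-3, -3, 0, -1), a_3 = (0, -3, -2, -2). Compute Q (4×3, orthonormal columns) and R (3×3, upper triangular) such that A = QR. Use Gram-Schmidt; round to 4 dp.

Q = [[-0.2774, -0.6307, 0.5359], [-0.5547, -0.4928, -0.3420], [-0.5547, 0.2759, -0.5075], [0.5547, -0.5322, -0.5816]], R = [[7.2111, 1.9415, 1.6641], [0.0000, 3.9027, 1.9908], [0.0000, 0.0000, 3.2043]]

a_1 = (-2, -4, -4, 4); ‖a_1‖ = 7.2111, so e_1 = (-0.2774, -0.5547, -0.5547, 0.5547).
e_1·a_2 = (-0.2774)·(-3) + (-0.5547)·(-3) + (-0.5547)·0 + 0.5547·(-1) = 1.9415.
u_2 = a_2 − 1.9415·e_1 = (-2.4615, -1.9231, 1.0769, -2.0769).
‖u_2‖ = 3.9027, so e_2 = (-0.6307, -0.4928, 0.2759, -0.5322).
e_1·a_3 = (-0.2774)·0 + (-0.5547)·(-3) + (-0.5547)·(-2) + 0.5547·(-2) = 1.6641; e_2·a_3 = (-0.6307)·0 + (-0.4928)·(-3) + 0.2759·(-2) + (-0.5322)·(-2) = 1.9908.
u_3 = a_3 − 1.6641·e_1 − 1.9908·e_2 = (1.7172, -1.0960, -1.6263, -1.8636).
‖u_3‖ = 3.2043, so e_3 = (0.5359, -0.3420, -0.5075, -0.5816).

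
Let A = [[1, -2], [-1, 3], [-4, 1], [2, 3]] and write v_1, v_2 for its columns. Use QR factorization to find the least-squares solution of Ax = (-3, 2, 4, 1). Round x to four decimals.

x = (-0.7646, 0.7264)

v_1 = (1, -1, -4, 2); ‖v_1‖ = 4.6904, so e_1 = (0.2132, -0.2132, -0.8528, 0.4264).
e_1·v_2 = 0.2132·(-2) + (-0.2132)·3 + (-0.8528)·1 + 0.4264·3 = -0.6396.
u_2 = v_2 + 0.6396·e_1 = (-1.8636, 2.8636, 0.4545, 3.2727).
‖u_2‖ = 4.7530, so e_2 = (-0.3921, 0.6025, 0.0956, 0.6886).
Qᵀb = (-4.0508, 3.4524).
Back-substitute: x_2 = 3.4524/4.7530 = 0.7264.
x_1 = (-4.0508 + 0.6396·0.7264)/4.6904 = -0.7646.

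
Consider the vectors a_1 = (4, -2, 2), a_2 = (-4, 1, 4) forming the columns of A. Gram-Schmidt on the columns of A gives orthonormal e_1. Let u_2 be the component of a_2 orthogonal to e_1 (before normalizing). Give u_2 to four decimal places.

e_1 = a_1/‖a_1‖ = (4, -2, 2)/4.8990 = (0.8165, -0.4082, 0.4082).
r_{12} = e_1·a_2 = -2.0412.
u_2 = a_2 + 2.0412·e_1 = (-2.3333, 0.1667, 4.8333).

u_2 = (-2.3333, 0.1667, 4.8333)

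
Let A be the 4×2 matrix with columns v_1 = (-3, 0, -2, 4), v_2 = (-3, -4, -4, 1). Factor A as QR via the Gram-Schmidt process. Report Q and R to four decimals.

Q = [[-0.5571, -0.1599], [0.0000, -0.7728], [-0.3714, -0.4930], [0.7428, -0.3664]], R = [[5.3852, 3.8996], [0.0000, 5.1762]]

v_1 = (-3, 0, -2, 4); ‖v_1‖ = 5.3852, so e_1 = (-0.5571, 0.0000, -0.3714, 0.7428).
e_1·v_2 = (-0.5571)·(-3) + 0.0000·(-4) + (-0.3714)·(-4) + 0.7428·1 = 3.8996.
u_2 = v_2 − 3.8996·e_1 = (-0.8276, -4.0000, -2.5517, -1.8966).
‖u_2‖ = 5.1762, so e_2 = (-0.1599, -0.7728, -0.4930, -0.3664).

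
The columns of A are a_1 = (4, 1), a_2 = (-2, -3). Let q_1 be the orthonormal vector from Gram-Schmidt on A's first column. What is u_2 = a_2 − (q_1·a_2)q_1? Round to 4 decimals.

u_2 = (0.5882, -2.3529)

q_1 = a_1/‖a_1‖ = (4, 1)/4.1231 = (0.9701, 0.2425).
r_{12} = q_1·a_2 = -2.6679.
u_2 = a_2 + 2.6679·q_1 = (0.5882, -2.3529).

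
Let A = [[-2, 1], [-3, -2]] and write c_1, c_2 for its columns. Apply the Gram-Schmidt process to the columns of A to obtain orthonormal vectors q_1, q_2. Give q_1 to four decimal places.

c_1 = (-2, -3); ‖c_1‖ = 3.6056, so q_1 = (-0.5547, -0.8321).

q_1 = (-0.5547, -0.8321)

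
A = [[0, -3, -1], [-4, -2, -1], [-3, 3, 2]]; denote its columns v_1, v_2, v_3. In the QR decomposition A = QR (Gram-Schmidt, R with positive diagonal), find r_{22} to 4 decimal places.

r_{22} = 4.6861

v_1 = (0, -4, -3); ‖v_1‖ = 5.0000, so e_1 = (0.0000, -0.8000, -0.6000).
e_1·v_2 = 0.0000·(-3) + (-0.8000)·(-2) + (-0.6000)·3 = -0.2000.
u_2 = v_2 + 0.2000·e_1 = (-3.0000, -2.1600, 2.8800).
r_{22} = ‖u_2‖ = 4.6861.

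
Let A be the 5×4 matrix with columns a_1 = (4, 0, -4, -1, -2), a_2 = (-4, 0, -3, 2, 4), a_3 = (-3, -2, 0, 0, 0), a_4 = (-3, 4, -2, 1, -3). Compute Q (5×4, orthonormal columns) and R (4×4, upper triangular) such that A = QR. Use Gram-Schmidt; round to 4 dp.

a_1 = (4, 0, -4, -1, -2); ‖a_1‖ = 6.0828, so q_1 = (0.6576, 0.0000, -0.6576, -0.1644, -0.3288).
q_1·a_2 = 0.6576·(-4) + 0.0000·0 + (-0.6576)·(-3) + (-0.1644)·2 + (-0.3288)·4 = -2.3016.
u_2 = a_2 + 2.3016·q_1 = (-2.4865, 0.0000, -4.5135, 1.6216, 3.2432).
‖u_2‖ = 6.3010, so q_2 = (-0.3946, 0.0000, -0.7163, 0.2574, 0.5147).
q_1·a_3 = 0.6576·(-3) + 0.0000·(-2) + (-0.6576)·0 + (-0.1644)·0 + (-0.3288)·0 = -1.9728; q_2·a_3 = (-0.3946)·(-3) + 0.0000·(-2) + (-0.7163)·0 + 0.2574·0 + 0.5147·0 = 1.1839.
u_3 = a_3 + 1.9728·q_1 − 1.1839·q_2 = (-1.2355, -2.0000, -0.4493, -0.6290, -1.2580).
‖u_3‖ = 2.7761, so q_3 = (-0.4451, -0.7204, -0.1618, -0.2266, -0.4532).
q_1·a_4 = 0.6576·(-3) + 0.0000·4 + (-0.6576)·(-2) + (-0.1644)·1 + (-0.3288)·(-3) = 0.1644; q_2·a_4 = (-0.3946)·(-3) + 0.0000·4 + (-0.7163)·(-2) + 0.2574·1 + 0.5147·(-3) = 1.3297; q_3·a_4 = (-0.4451)·(-3) + (-0.7204)·4 + (-0.1618)·(-2) + (-0.2266)·1 + (-0.4532)·(-3) = -0.0900.
u_4 = a_4 − 0.1644·q_1 − 1.3297·q_2 + 0.0900·q_3 = (-2.6234, 3.9352, -0.9540, 0.6644, -3.6711).
‖u_4‖ = 6.0989, so q_4 = (-0.4301, 0.6452, -0.1564, 0.1089, -0.6019).

Q = [[0.6576, -0.3946, -0.4451, -0.4301], [0.0000, 0.0000, -0.7204, 0.6452], [-0.6576, -0.7163, -0.1618, -0.1564], [-0.1644, 0.2574, -0.2266, 0.1089], [-0.3288, 0.5147, -0.4532, -0.6019]], R = [[6.0828, -2.3016, -1.9728, 0.1644], [0.0000, 6.3010, 1.1839, 1.3297], [0.0000, 0.0000, 2.7761, -0.0900], [0.0000, 0.0000, 0.0000, 6.0989]]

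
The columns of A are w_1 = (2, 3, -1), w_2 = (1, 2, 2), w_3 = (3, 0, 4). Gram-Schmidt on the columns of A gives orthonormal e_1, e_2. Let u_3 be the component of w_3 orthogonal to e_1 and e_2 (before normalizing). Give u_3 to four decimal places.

u_3 = (2.4889, -1.5556, 0.3111)

w_1 = (2, 3, -1); ‖w_1‖ = 3.7417, so e_1 = (0.5345, 0.8018, -0.2673).
e_1·w_2 = 0.5345·1 + 0.8018·2 + (-0.2673)·2 = 1.6036.
u_2 = w_2 − 1.6036·e_1 = (0.1429, 0.7143, 2.4286).
‖u_2‖ = 2.5355, so e_2 = (0.0563, 0.2817, 0.9578).
e_1·w_3 = 0.5345·3 + 0.8018·0 + (-0.2673)·4 = 0.5345; e_2·w_3 = 0.0563·3 + 0.2817·0 + 0.9578·4 = 4.0004.
u_3 = w_3 − 0.5345·e_1 − 4.0004·e_2 = (2.4889, -1.5556, 0.3111).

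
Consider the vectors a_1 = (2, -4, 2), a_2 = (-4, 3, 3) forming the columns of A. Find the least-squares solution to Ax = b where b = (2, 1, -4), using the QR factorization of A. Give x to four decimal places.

q_1 = a_1/‖a_1‖ = (2, -4, 2)/4.8990 = (0.4082, -0.8165, 0.4082).
r_{12} = q_1·a_2 = -2.8577.
u_2 = a_2 + 2.8577·q_1 = (-2.8333, 0.6667, 4.1667).
‖u_2‖ = 5.0827, so q_2 = (-0.5575, 0.1312, 0.8198).
Qᵀb = (-1.6330, -4.2629).
Back-substitute: x_2 = -4.2629/5.0827 = -0.8387.
x_1 = (-1.6330 + 2.8577·(-0.8387))/4.8990 = -0.8226.

x = (-0.8226, -0.8387)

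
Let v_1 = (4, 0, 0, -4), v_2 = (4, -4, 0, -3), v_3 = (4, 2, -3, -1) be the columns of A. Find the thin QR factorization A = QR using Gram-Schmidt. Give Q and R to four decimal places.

Q = [[0.7071, 0.1231, 0.4390], [0.0000, -0.9847, 0.1098], [0.0000, 0.0000, -0.7762], [-0.7071, 0.1231, 0.4390]], R = [[5.6569, 4.9497, 3.5355], [0.0000, 4.0620, -1.6002], [0.0000, 0.0000, 3.8652]]

q_1 = v_1/‖v_1‖ = (4, 0, 0, -4)/5.6569 = (0.7071, 0.0000, 0.0000, -0.7071).
r_{12} = q_1·v_2 = 4.9497.
u_2 = v_2 − 4.9497·q_1 = (0.5000, -4.0000, 0.0000, 0.5000).
‖u_2‖ = 4.0620, so q_2 = (0.1231, -0.9847, 0.0000, 0.1231).
r_{13} = q_1·v_3 = 3.5355; r_{23} = q_2·v_3 = -1.6002.
u_3 = v_3 − 3.5355·q_1 + 1.6002·q_2 = (1.6970, 0.4242, -3.0000, 1.6970).
‖u_3‖ = 3.8652, so q_3 = (0.4390, 0.1098, -0.7762, 0.4390).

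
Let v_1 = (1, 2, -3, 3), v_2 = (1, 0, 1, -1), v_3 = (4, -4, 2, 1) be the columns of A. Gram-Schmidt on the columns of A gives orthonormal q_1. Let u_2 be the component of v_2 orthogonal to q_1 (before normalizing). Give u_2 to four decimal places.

u_2 = (1.2174, 0.4348, 0.3478, -0.3478)

q_1 = v_1/‖v_1‖ = (1, 2, -3, 3)/4.7958 = (0.2085, 0.4170, -0.6255, 0.6255).
r_{12} = q_1·v_2 = -1.0426.
u_2 = v_2 + 1.0426·q_1 = (1.2174, 0.4348, 0.3478, -0.3478).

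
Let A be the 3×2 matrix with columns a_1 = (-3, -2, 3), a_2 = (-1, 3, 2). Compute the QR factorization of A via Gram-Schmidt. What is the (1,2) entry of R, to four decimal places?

a_1 = (-3, -2, 3); ‖a_1‖ = 4.6904, so q_1 = (-0.6396, -0.4264, 0.6396).
r_{12} = q_1·a_2 = 0.6396.

r_{12} = 0.6396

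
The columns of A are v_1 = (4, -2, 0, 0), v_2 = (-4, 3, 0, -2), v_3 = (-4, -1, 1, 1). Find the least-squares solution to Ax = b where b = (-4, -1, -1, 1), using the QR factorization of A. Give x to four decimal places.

x = (-0.6613, -0.3548, 0.6129)

v_1 = (4, -2, 0, 0); ‖v_1‖ = 4.4721, so q_1 = (0.8944, -0.4472, 0.0000, 0.0000).
q_1·v_2 = 0.8944·(-4) + (-0.4472)·3 + 0.0000·0 + 0.0000·(-2) = -4.9193.
u_2 = v_2 + 4.9193·q_1 = (0.4000, 0.8000, 0.0000, -2.0000).
‖u_2‖ = 2.1909, so q_2 = (0.1826, 0.3651, 0.0000, -0.9129).
q_1·v_3 = 0.8944·(-4) + (-0.4472)·(-1) + 0.0000·1 + 0.0000·1 = -3.1305; q_2·v_3 = 0.1826·(-4) + 0.3651·(-1) + 0.0000·1 + (-0.9129)·1 = -2.0083.
u_3 = v_3 + 3.1305·q_1 + 2.0083·q_2 = (-0.8333, -1.6667, 1.0000, -0.8333).
‖u_3‖ = 2.2730, so q_3 = (-0.3666, -0.7332, 0.4399, -0.3666).
Qᵀb = (-3.1305, -2.0083, 1.3931).
Back-substitute: x_3 = 1.3931/2.2730 = 0.6129.
x_2 = (-2.0083 + 2.0083·0.6129)/2.1909 = -0.3548.
x_1 = (-3.1305 + 4.9193·(-0.3548) + 3.1305·0.6129)/4.4721 = -0.6613.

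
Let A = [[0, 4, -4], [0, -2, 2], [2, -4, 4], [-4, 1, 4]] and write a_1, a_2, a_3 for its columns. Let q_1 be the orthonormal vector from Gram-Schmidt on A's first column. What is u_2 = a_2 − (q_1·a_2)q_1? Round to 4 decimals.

u_2 = (4.0000, -2.0000, -2.8000, -1.4000)

a_1 = (0, 0, 2, -4); ‖a_1‖ = 4.4721, so q_1 = (0.0000, 0.0000, 0.4472, -0.8944).
q_1·a_2 = 0.0000·4 + 0.0000·(-2) + 0.4472·(-4) + (-0.8944)·1 = -2.6833.
u_2 = a_2 + 2.6833·q_1 = (4.0000, -2.0000, -2.8000, -1.4000).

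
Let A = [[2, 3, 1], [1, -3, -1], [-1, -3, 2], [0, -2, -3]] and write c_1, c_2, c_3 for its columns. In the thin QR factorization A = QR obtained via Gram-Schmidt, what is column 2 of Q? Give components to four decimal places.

e_2 = (0.2000, -0.8000, -0.4000, -0.4000)

c_1 = (2, 1, -1, 0); ‖c_1‖ = 2.4495, so e_1 = (0.8165, 0.4082, -0.4082, 0.0000).
e_1·c_2 = 0.8165·3 + 0.4082·(-3) + (-0.4082)·(-3) + 0.0000·(-2) = 2.4495.
u_2 = c_2 − 2.4495·e_1 = (1.0000, -4.0000, -2.0000, -2.0000).
‖u_2‖ = 5.0000, so e_2 = (0.2000, -0.8000, -0.4000, -0.4000).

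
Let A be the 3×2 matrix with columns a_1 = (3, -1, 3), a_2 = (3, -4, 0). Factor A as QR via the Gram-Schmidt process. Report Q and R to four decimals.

Q = [[0.6882, 0.2361], [-0.2294, -0.8262], [0.6882, -0.5115]], R = [[4.3589, 2.9824], [0.0000, 4.0131]]

a_1 = (3, -1, 3); ‖a_1‖ = 4.3589, so e_1 = (0.6882, -0.2294, 0.6882).
e_1·a_2 = 0.6882·3 + (-0.2294)·(-4) + 0.6882·0 = 2.9824.
u_2 = a_2 − 2.9824·e_1 = (0.9474, -3.3158, -2.0526).
‖u_2‖ = 4.0131, so e_2 = (0.2361, -0.8262, -0.5115).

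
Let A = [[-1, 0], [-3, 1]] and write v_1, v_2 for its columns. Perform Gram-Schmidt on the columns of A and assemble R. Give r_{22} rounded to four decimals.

r_{22} = 0.3162

v_1 = (-1, -3); ‖v_1‖ = 3.1623, so q_1 = (-0.3162, -0.9487).
q_1·v_2 = (-0.3162)·0 + (-0.9487)·1 = -0.9487.
u_2 = v_2 + 0.9487·q_1 = (-0.3000, 0.1000).
r_{22} = ‖u_2‖ = 0.3162.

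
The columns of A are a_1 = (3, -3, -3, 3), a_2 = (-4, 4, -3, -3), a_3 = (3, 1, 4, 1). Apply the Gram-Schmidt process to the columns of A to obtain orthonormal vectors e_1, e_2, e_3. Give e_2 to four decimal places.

e_2 = (-0.3430, 0.3430, -0.8575, -0.1715)

a_1 = (3, -3, -3, 3); ‖a_1‖ = 6.0000, so e_1 = (0.5000, -0.5000, -0.5000, 0.5000).
e_1·a_2 = 0.5000·(-4) + (-0.5000)·4 + (-0.5000)·(-3) + 0.5000·(-3) = -4.0000.
u_2 = a_2 + 4.0000·e_1 = (-2.0000, 2.0000, -5.0000, -1.0000).
‖u_2‖ = 5.8310, so e_2 = (-0.3430, 0.3430, -0.8575, -0.1715).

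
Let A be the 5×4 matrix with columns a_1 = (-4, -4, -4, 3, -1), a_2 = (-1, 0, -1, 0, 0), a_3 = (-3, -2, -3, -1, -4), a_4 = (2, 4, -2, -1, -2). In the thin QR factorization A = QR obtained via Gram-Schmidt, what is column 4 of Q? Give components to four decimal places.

q_1 = a_1/‖a_1‖ = (-4, -4, -4, 3, -1)/7.6158 = (-0.5252, -0.5252, -0.5252, 0.3939, -0.1313).
r_{12} = q_1·a_2 = 1.0505.
u_2 = a_2 − 1.0505·q_1 = (-0.4483, 0.5517, -0.4483, -0.4138, 0.1379).
‖u_2‖ = 0.9469, so q_2 = (-0.4734, 0.5827, -0.4734, -0.4370, 0.1457).
r_{13} = q_1·a_3 = 4.3331; r_{23} = q_2·a_3 = 1.5295.
u_3 = a_3 − 4.3331·q_1 − 1.5295·q_2 = (0.0000, -0.6154, 0.0000, -2.0385, -3.6538).
‖u_3‖ = 4.2290, so q_3 = (0.0000, -0.1455, 0.0000, -0.4820, -0.8640).
r_{14} = q_1·a_4 = -2.2322; r_{24} = q_2·a_4 = 2.4764; r_{34} = q_3·a_4 = 1.6279.
u_4 = a_4 + 2.2322·q_1 − 2.4764·q_2 − 1.6279·q_3 = (2.0000, 1.6215, -2.0000, 1.7462, -1.2473).
‖u_4‖ = 3.9031, so q_4 = (0.5124, 0.4154, -0.5124, 0.4474, -0.3196).

q_4 = (0.5124, 0.4154, -0.5124, 0.4474, -0.3196)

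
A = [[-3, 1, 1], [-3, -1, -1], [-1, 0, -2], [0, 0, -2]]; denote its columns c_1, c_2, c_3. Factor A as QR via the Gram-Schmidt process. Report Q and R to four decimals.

e_1 = c_1/‖c_1‖ = (-3, -3, -1, 0)/4.3589 = (-0.6882, -0.6882, -0.2294, 0.0000).
r_{12} = e_1·c_2 = 0.0000.
u_2 = c_2 + 0.0000·e_1 = (1.0000, -1.0000, 0.0000, 0.0000).
‖u_2‖ = 1.4142, so e_2 = (0.7071, -0.7071, 0.0000, 0.0000).
r_{13} = e_1·c_3 = 0.4588; r_{23} = e_2·c_3 = 1.4142.
u_3 = c_3 − 0.4588·e_1 − 1.4142·e_2 = (0.3158, 0.3158, -1.8947, -2.0000).
‖u_3‖ = 2.7910, so e_3 = (0.1131, 0.1131, -0.6789, -0.7166).

Q = [[-0.6882, 0.7071, 0.1131], [-0.6882, -0.7071, 0.1131], [-0.2294, 0.0000, -0.6789], [0.0000, 0.0000, -0.7166]], R = [[4.3589, 0.0000, 0.4588], [0.0000, 1.4142, 1.4142], [0.0000, 0.0000, 2.7910]]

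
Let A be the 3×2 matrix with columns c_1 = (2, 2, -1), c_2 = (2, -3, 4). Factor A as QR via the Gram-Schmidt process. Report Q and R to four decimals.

Q = [[0.6667, 0.6667], [0.6667, -0.3333], [-0.3333, 0.6667]], R = [[3.0000, -2.0000], [0.0000, 5.0000]]

c_1 = (2, 2, -1); ‖c_1‖ = 3.0000, so e_1 = (0.6667, 0.6667, -0.3333).
e_1·c_2 = 0.6667·2 + 0.6667·(-3) + (-0.3333)·4 = -2.0000.
u_2 = c_2 + 2.0000·e_1 = (3.3333, -1.6667, 3.3333).
‖u_2‖ = 5.0000, so e_2 = (0.6667, -0.3333, 0.6667).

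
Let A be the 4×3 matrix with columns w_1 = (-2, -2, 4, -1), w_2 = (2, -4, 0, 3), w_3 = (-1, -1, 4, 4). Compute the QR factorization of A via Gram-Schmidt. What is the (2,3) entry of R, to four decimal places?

w_1 = (-2, -2, 4, -1); ‖w_1‖ = 5.0000, so e_1 = (-0.4000, -0.4000, 0.8000, -0.2000).
e_1·w_2 = (-0.4000)·2 + (-0.4000)·(-4) + 0.8000·0 + (-0.2000)·3 = 0.2000.
u_2 = w_2 − 0.2000·e_1 = (2.0800, -3.9200, -0.1600, 3.0400).
‖u_2‖ = 5.3814, so e_2 = (0.3865, -0.7284, -0.0297, 0.5649).
r_{23} = e_2·w_3 = 2.4826.

r_{23} = 2.4826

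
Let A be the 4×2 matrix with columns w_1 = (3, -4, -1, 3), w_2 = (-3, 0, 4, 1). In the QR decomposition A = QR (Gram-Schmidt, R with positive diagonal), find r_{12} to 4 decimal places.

r_{12} = -1.6903

w_1 = (3, -4, -1, 3); ‖w_1‖ = 5.9161, so q_1 = (0.5071, -0.6761, -0.1690, 0.5071).
r_{12} = q_1·w_2 = -1.6903.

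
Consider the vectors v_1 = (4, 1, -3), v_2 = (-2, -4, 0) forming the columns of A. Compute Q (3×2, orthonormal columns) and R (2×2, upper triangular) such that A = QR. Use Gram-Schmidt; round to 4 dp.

Q = [[0.7845, -0.0405], [0.1961, -0.9305], [-0.5883, -0.3641]], R = [[5.0990, -2.3534], [0.0000, 3.8028]]

v_1 = (4, 1, -3); ‖v_1‖ = 5.0990, so q_1 = (0.7845, 0.1961, -0.5883).
q_1·v_2 = 0.7845·(-2) + 0.1961·(-4) + (-0.5883)·0 = -2.3534.
u_2 = v_2 + 2.3534·q_1 = (-0.1538, -3.5385, -1.3846).
‖u_2‖ = 3.8028, so q_2 = (-0.0405, -0.9305, -0.3641).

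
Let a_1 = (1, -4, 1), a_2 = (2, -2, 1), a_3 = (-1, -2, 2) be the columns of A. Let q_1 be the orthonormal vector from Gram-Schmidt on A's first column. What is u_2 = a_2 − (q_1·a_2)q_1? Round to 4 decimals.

a_1 = (1, -4, 1); ‖a_1‖ = 4.2426, so q_1 = (0.2357, -0.9428, 0.2357).
q_1·a_2 = 0.2357·2 + (-0.9428)·(-2) + 0.2357·1 = 2.5927.
u_2 = a_2 − 2.5927·q_1 = (1.3889, 0.4444, 0.3889).

u_2 = (1.3889, 0.4444, 0.3889)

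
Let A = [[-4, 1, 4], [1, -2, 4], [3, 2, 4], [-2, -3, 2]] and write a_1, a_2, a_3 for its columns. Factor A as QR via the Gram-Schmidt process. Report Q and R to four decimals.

q_1 = a_1/‖a_1‖ = (-4, 1, 3, -2)/5.4772 = (-0.7303, 0.1826, 0.5477, -0.3651).
r_{12} = q_1·a_2 = 1.0954.
u_2 = a_2 − 1.0954·q_1 = (1.8000, -2.2000, 1.4000, -2.6000).
‖u_2‖ = 4.0988, so q_2 = (0.4392, -0.5367, 0.3416, -0.6343).
r_{13} = q_1·a_3 = -0.7303; r_{23} = q_2·a_3 = -0.2928.
u_3 = a_3 + 0.7303·q_1 + 0.2928·q_2 = (3.5952, 3.9762, 4.5000, 1.5476).
‖u_3‖ = 7.1681, so q_3 = (0.5016, 0.5547, 0.6278, 0.2159).

Q = [[-0.7303, 0.4392, 0.5016], [0.1826, -0.5367, 0.5547], [0.5477, 0.3416, 0.6278], [-0.3651, -0.6343, 0.2159]], R = [[5.4772, 1.0954, -0.7303], [0.0000, 4.0988, -0.2928], [0.0000, 0.0000, 7.1681]]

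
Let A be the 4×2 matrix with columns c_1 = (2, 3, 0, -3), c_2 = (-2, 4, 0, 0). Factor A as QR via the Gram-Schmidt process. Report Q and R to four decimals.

e_1 = c_1/‖c_1‖ = (2, 3, 0, -3)/4.6904 = (0.4264, 0.6396, 0.0000, -0.6396).
r_{12} = e_1·c_2 = 1.7056.
u_2 = c_2 − 1.7056·e_1 = (-2.7273, 2.9091, 0.0000, 1.0909).
‖u_2‖ = 4.1341, so e_2 = (-0.6597, 0.7037, 0.0000, 0.2639).

Q = [[0.4264, -0.6597], [0.6396, 0.7037], [0.0000, 0.0000], [-0.6396, 0.2639]], R = [[4.6904, 1.7056], [0.0000, 4.1341]]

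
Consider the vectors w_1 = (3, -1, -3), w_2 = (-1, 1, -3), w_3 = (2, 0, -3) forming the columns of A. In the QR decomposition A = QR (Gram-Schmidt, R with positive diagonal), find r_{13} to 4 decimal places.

q_1 = w_1/‖w_1‖ = (3, -1, -3)/4.3589 = (0.6882, -0.2294, -0.6882).
r_{13} = q_1·w_3 = 3.4412.

r_{13} = 3.4412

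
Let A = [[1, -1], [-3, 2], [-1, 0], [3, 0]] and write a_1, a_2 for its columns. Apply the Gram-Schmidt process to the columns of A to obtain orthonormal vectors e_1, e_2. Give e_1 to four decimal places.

e_1 = (0.2236, -0.6708, -0.2236, 0.6708)

e_1 = a_1/‖a_1‖ = (1, -3, -1, 3)/4.4721 = (0.2236, -0.6708, -0.2236, 0.6708).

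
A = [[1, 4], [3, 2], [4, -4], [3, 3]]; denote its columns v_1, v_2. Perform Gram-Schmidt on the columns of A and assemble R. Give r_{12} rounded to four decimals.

v_1 = (1, 3, 4, 3); ‖v_1‖ = 5.9161, so q_1 = (0.1690, 0.5071, 0.6761, 0.5071).
r_{12} = q_1·v_2 = 0.5071.

r_{12} = 0.5071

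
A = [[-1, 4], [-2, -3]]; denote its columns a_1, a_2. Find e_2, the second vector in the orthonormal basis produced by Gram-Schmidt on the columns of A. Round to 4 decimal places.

e_1 = a_1/‖a_1‖ = (-1, -2)/2.2361 = (-0.4472, -0.8944).
r_{12} = e_1·a_2 = 0.8944.
u_2 = a_2 − 0.8944·e_1 = (4.4000, -2.2000).
‖u_2‖ = 4.9193, so e_2 = (0.8944, -0.4472).

e_2 = (0.8944, -0.4472)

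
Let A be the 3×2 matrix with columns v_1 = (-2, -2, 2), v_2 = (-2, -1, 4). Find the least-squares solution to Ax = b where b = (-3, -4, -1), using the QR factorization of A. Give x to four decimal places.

x = (3.0000, -1.7143)

e_1 = v_1/‖v_1‖ = (-2, -2, 2)/3.4641 = (-0.5774, -0.5774, 0.5774).
r_{12} = e_1·v_2 = 4.0415.
u_2 = v_2 − 4.0415·e_1 = (0.3333, 1.3333, 1.6667).
‖u_2‖ = 2.1602, so e_2 = (0.1543, 0.6172, 0.7715).
Qᵀb = (3.4641, -3.7033).
Back-substitute: x_2 = -3.7033/2.1602 = -1.7143.
x_1 = (3.4641 − 4.0415·(-1.7143))/3.4641 = 3.0000.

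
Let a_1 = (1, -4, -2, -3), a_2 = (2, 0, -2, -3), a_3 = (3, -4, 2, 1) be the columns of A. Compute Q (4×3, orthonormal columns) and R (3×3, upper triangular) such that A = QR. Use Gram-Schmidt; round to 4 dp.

Q = [[0.1826, 0.4867, 0.8277], [-0.7303, 0.6489, -0.2069], [-0.3651, -0.3244, 0.4609], [-0.5477, -0.4867, 0.2445]], R = [[5.4772, 2.7386, 2.1909], [0.0000, 3.0822, -2.2711], [0.0000, 0.0000, 4.4768]]

a_1 = (1, -4, -2, -3); ‖a_1‖ = 5.4772, so e_1 = (0.1826, -0.7303, -0.3651, -0.5477).
e_1·a_2 = 0.1826·2 + (-0.7303)·0 + (-0.3651)·(-2) + (-0.5477)·(-3) = 2.7386.
u_2 = a_2 − 2.7386·e_1 = (1.5000, 2.0000, -1.0000, -1.5000).
‖u_2‖ = 3.0822, so e_2 = (0.4867, 0.6489, -0.3244, -0.4867).
e_1·a_3 = 0.1826·3 + (-0.7303)·(-4) + (-0.3651)·2 + (-0.5477)·1 = 2.1909; e_2·a_3 = 0.4867·3 + 0.6489·(-4) + (-0.3244)·2 + (-0.4867)·1 = -2.2711.
u_3 = a_3 − 2.1909·e_1 + 2.2711·e_2 = (3.7053, -0.9263, 2.0632, 1.0947).
‖u_3‖ = 4.4768, so e_3 = (0.8277, -0.2069, 0.4609, 0.2445).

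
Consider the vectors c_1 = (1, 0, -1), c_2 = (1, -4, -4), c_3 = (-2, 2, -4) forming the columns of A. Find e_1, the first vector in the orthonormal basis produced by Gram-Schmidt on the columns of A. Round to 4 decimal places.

c_1 = (1, 0, -1); ‖c_1‖ = 1.4142, so e_1 = (0.7071, 0.0000, -0.7071).

e_1 = (0.7071, 0.0000, -0.7071)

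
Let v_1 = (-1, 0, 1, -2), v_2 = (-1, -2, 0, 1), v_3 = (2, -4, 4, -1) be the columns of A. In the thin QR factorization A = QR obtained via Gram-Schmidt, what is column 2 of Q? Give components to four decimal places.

q_1 = v_1/‖v_1‖ = (-1, 0, 1, -2)/2.4495 = (-0.4082, 0.0000, 0.4082, -0.8165).
r_{12} = q_1·v_2 = -0.4082.
u_2 = v_2 + 0.4082·q_1 = (-1.1667, -2.0000, 0.1667, 0.6667).
‖u_2‖ = 2.4152, so q_2 = (-0.4830, -0.8281, 0.0690, 0.2760).

q_2 = (-0.4830, -0.8281, 0.0690, 0.2760)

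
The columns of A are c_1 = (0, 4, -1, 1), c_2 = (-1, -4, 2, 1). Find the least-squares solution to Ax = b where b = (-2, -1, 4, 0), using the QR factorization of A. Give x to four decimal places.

c_1 = (0, 4, -1, 1); ‖c_1‖ = 4.2426, so e_1 = (0.0000, 0.9428, -0.2357, 0.2357).
e_1·c_2 = 0.0000·(-1) + 0.9428·(-4) + (-0.2357)·2 + 0.2357·1 = -4.0069.
u_2 = c_2 + 4.0069·e_1 = (-1.0000, -0.2222, 1.0556, 1.9444).
‖u_2‖ = 2.4381, so e_2 = (-0.4102, -0.0911, 0.4329, 0.7975).
Qᵀb = (-1.8856, 2.6432).
Back-substitute: x_2 = 2.6432/2.4381 = 1.0841.
x_1 = (-1.8856 + 4.0069·1.0841)/4.2426 = 0.5794.

x = (0.5794, 1.0841)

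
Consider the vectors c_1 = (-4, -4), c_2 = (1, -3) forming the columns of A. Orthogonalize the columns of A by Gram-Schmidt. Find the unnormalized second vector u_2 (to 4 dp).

u_2 = (2.0000, -2.0000)

c_1 = (-4, -4); ‖c_1‖ = 5.6569, so q_1 = (-0.7071, -0.7071).
q_1·c_2 = (-0.7071)·1 + (-0.7071)·(-3) = 1.4142.
u_2 = c_2 − 1.4142·q_1 = (2.0000, -2.0000).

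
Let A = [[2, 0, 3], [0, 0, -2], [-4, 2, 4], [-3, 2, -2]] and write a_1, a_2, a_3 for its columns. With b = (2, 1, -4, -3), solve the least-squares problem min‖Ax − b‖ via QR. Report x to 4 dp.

x = (1.0460, 0.1149, -0.0690)

a_1 = (2, 0, -4, -3); ‖a_1‖ = 5.3852, so q_1 = (0.3714, 0.0000, -0.7428, -0.5571).
q_1·a_2 = 0.3714·0 + 0.0000·0 + (-0.7428)·2 + (-0.5571)·2 = -2.5997.
u_2 = a_2 + 2.5997·q_1 = (0.9655, 0.0000, 0.0690, 0.5517).
‖u_2‖ = 1.1142, so q_2 = (0.8666, 0.0000, 0.0619, 0.4952).
q_1·a_3 = 0.3714·3 + 0.0000·(-2) + (-0.7428)·4 + (-0.5571)·(-2) = -0.7428; q_2·a_3 = 0.8666·3 + 0.0000·(-2) + 0.0619·4 + 0.4952·(-2) = 1.8570.
u_3 = a_3 + 0.7428·q_1 − 1.8570·q_2 = (1.6667, -2.0000, 3.3333, -3.3333).
‖u_3‖ = 5.3852, so q_3 = (0.3095, -0.3714, 0.6190, -0.6190).
Qᵀb = (5.3852, 0.0000, -0.3714).
Back-substitute: x_3 = -0.3714/5.3852 = -0.0690.
x_2 = (0.0000 − 1.8570·(-0.0690))/1.1142 = 0.1149.
x_1 = (5.3852 + 2.5997·0.1149 + 0.7428·(-0.0690))/5.3852 = 1.0460.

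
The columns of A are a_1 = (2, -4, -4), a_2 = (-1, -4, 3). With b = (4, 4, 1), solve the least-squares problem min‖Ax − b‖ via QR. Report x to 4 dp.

x = (-0.2983, -0.6309)

a_1 = (2, -4, -4); ‖a_1‖ = 6.0000, so e_1 = (0.3333, -0.6667, -0.6667).
e_1·a_2 = 0.3333·(-1) + (-0.6667)·(-4) + (-0.6667)·3 = 0.3333.
u_2 = a_2 − 0.3333·e_1 = (-1.1111, -3.7778, 3.2222).
‖u_2‖ = 5.0881, so e_2 = (-0.2184, -0.7425, 0.6333).
Qᵀb = (-2.0000, -3.2101).
Back-substitute: x_2 = -3.2101/5.0881 = -0.6309.
x_1 = (-2.0000 − 0.3333·(-0.6309))/6.0000 = -0.2983.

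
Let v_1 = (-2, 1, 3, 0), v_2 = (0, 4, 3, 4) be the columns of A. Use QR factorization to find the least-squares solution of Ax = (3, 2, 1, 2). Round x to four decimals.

v_1 = (-2, 1, 3, 0); ‖v_1‖ = 3.7417, so e_1 = (-0.5345, 0.2673, 0.8018, 0.0000).
e_1·v_2 = (-0.5345)·0 + 0.2673·4 + 0.8018·3 + 0.0000·4 = 3.4744.
u_2 = v_2 − 3.4744·e_1 = (1.8571, 3.0714, 0.2143, 4.0000).
‖u_2‖ = 5.3785, so e_2 = (0.3453, 0.5711, 0.0398, 0.7437).
Qᵀb = (-0.2673, 3.7052).
Back-substitute: x_2 = 3.7052/5.3785 = 0.6889.
x_1 = (-0.2673 − 3.4744·0.6889)/3.7417 = -0.7111.

x = (-0.7111, 0.6889)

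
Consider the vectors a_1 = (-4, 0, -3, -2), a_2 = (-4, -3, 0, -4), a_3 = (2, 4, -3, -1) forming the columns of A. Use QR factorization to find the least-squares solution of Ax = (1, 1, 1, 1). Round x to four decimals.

x = (-0.1606, -0.1793, -0.0129)

a_1 = (-4, 0, -3, -2); ‖a_1‖ = 5.3852, so q_1 = (-0.7428, 0.0000, -0.5571, -0.3714).
q_1·a_2 = (-0.7428)·(-4) + 0.0000·(-3) + (-0.5571)·0 + (-0.3714)·(-4) = 4.4567.
u_2 = a_2 − 4.4567·q_1 = (-0.6897, -3.0000, 2.4828, -2.3448).
‖u_2‖ = 4.5976, so q_2 = (-0.1500, -0.6525, 0.5400, -0.5100).
q_1·a_3 = (-0.7428)·2 + 0.0000·4 + (-0.5571)·(-3) + (-0.3714)·(-1) = 0.5571; q_2·a_3 = (-0.1500)·2 + (-0.6525)·4 + 0.5400·(-3) + (-0.5100)·(-1) = -4.0201.
u_3 = a_3 − 0.5571·q_1 + 4.0201·q_2 = (1.8108, 1.3768, -0.5188, -2.8434).
‖u_3‖ = 3.6781, so q_3 = (0.4923, 0.3743, -0.1410, -0.7731).
Qᵀb = (-1.6713, -0.7725, -0.0475).
Back-substitute: x_3 = -0.0475/3.6781 = -0.0129.
x_2 = (-0.7725 + 4.0201·(-0.0129))/4.5976 = -0.1793.
x_1 = (-1.6713 − 4.4567·(-0.1793) − 0.5571·(-0.0129))/5.3852 = -0.1606.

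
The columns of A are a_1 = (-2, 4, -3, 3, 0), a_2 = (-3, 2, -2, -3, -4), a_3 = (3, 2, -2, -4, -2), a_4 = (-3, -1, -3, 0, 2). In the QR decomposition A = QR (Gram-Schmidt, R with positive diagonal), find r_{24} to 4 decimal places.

r_{24} = 0.2914

a_1 = (-2, 4, -3, 3, 0); ‖a_1‖ = 6.1644, so e_1 = (-0.3244, 0.6489, -0.4867, 0.4867, 0.0000).
e_1·a_2 = (-0.3244)·(-3) + 0.6489·2 + (-0.4867)·(-2) + 0.4867·(-3) + 0.0000·(-4) = 1.7844.
u_2 = a_2 − 1.7844·e_1 = (-2.4211, 0.8421, -1.1316, -3.8684, -4.0000).
‖u_2‖ = 6.2302, so e_2 = (-0.3886, 0.1352, -0.1816, -0.6209, -0.6420).
r_{24} = e_2·a_4 = 0.2914.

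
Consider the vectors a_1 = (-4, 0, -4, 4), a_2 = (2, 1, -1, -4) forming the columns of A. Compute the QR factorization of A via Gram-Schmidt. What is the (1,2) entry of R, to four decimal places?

r_{12} = -2.8868

a_1 = (-4, 0, -4, 4); ‖a_1‖ = 6.9282, so e_1 = (-0.5774, 0.0000, -0.5774, 0.5774).
r_{12} = e_1·a_2 = -2.8868.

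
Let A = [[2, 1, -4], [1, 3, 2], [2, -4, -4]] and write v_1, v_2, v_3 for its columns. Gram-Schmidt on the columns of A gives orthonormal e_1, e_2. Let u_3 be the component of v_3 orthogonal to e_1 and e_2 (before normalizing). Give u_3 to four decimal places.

v_1 = (2, 1, 2); ‖v_1‖ = 3.0000, so e_1 = (0.6667, 0.3333, 0.6667).
e_1·v_2 = 0.6667·1 + 0.3333·3 + 0.6667·(-4) = -1.0000.
u_2 = v_2 + 1.0000·e_1 = (1.6667, 3.3333, -3.3333).
‖u_2‖ = 5.0000, so e_2 = (0.3333, 0.6667, -0.6667).
e_1·v_3 = 0.6667·(-4) + 0.3333·2 + 0.6667·(-4) = -4.6667; e_2·v_3 = 0.3333·(-4) + 0.6667·2 + (-0.6667)·(-4) = 2.6667.
u_3 = v_3 + 4.6667·e_1 − 2.6667·e_2 = (-1.7778, 1.7778, 0.8889).

u_3 = (-1.7778, 1.7778, 0.8889)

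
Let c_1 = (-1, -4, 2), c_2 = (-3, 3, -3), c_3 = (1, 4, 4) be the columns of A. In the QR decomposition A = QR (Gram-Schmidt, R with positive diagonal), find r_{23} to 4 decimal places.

e_1 = c_1/‖c_1‖ = (-1, -4, 2)/4.5826 = (-0.2182, -0.8729, 0.4364).
r_{12} = e_1·c_2 = -3.2733.
u_2 = c_2 + 3.2733·e_1 = (-3.7143, 0.1429, -1.5714).
‖u_2‖ = 4.0356, so e_2 = (-0.9204, 0.0354, -0.3894).
r_{23} = e_2·c_3 = -2.3364.

r_{23} = -2.3364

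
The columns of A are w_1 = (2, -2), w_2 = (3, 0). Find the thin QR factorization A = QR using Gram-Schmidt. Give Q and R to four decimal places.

Q = [[0.7071, 0.7071], [-0.7071, 0.7071]], R = [[2.8284, 2.1213], [0.0000, 2.1213]]

w_1 = (2, -2); ‖w_1‖ = 2.8284, so e_1 = (0.7071, -0.7071).
e_1·w_2 = 0.7071·3 + (-0.7071)·0 = 2.1213.
u_2 = w_2 − 2.1213·e_1 = (1.5000, 1.5000).
‖u_2‖ = 2.1213, so e_2 = (0.7071, 0.7071).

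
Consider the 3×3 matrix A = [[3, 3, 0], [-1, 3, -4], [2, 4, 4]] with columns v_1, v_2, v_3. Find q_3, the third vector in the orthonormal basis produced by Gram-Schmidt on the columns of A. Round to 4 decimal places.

q_1 = v_1/‖v_1‖ = (3, -1, 2)/3.7417 = (0.8018, -0.2673, 0.5345).
r_{12} = q_1·v_2 = 3.7417.
u_2 = v_2 − 3.7417·q_1 = (0.0000, 4.0000, 2.0000).
‖u_2‖ = 4.4721, so q_2 = (0.0000, 0.8944, 0.4472).
r_{13} = q_1·v_3 = 3.2071; r_{23} = q_2·v_3 = -1.7889.
u_3 = v_3 − 3.2071·q_1 + 1.7889·q_2 = (-2.5714, -1.5429, 3.0857).
‖u_3‖ = 4.3028, so q_3 = (-0.5976, -0.3586, 0.7171).

q_3 = (-0.5976, -0.3586, 0.7171)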